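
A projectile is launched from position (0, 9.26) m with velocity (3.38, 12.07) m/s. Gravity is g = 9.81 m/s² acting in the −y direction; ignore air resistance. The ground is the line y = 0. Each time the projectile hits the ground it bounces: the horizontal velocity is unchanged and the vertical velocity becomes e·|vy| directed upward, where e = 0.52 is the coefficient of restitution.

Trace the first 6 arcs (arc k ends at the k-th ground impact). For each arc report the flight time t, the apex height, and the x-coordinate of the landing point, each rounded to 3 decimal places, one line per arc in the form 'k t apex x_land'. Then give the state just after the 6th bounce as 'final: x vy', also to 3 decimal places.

1 3.075 16.685 10.393
2 1.918 4.512 16.876
3 0.997 1.220 20.247
4 0.519 0.330 22.000
5 0.270 0.089 22.912
6 0.140 0.024 23.386
final: 23.386 0.358

Arc 1: start y=9.260, vy=12.070 → t=3.075, apex=16.685, x_land=10.393, impact vy=-18.093
  bounce: vy ← 0.52·18.093 = 9.408
Arc 2: start y=0.000, vy=9.408 → t=1.918, apex=4.512, x_land=16.876, impact vy=-9.408
  bounce: vy ← 0.52·9.408 = 4.892
Arc 3: start y=0.000, vy=4.892 → t=0.997, apex=1.220, x_land=20.247, impact vy=-4.892
  bounce: vy ← 0.52·4.892 = 2.544
Arc 4: start y=0.000, vy=2.544 → t=0.519, apex=0.330, x_land=22.000, impact vy=-2.544
  bounce: vy ← 0.52·2.544 = 1.323
Arc 5: start y=0.000, vy=1.323 → t=0.270, apex=0.089, x_land=22.912, impact vy=-1.323
  bounce: vy ← 0.52·1.323 = 0.688
Arc 6: start y=0.000, vy=0.688 → t=0.140, apex=0.024, x_land=23.386, impact vy=-0.688
  bounce: vy ← 0.52·0.688 = 0.358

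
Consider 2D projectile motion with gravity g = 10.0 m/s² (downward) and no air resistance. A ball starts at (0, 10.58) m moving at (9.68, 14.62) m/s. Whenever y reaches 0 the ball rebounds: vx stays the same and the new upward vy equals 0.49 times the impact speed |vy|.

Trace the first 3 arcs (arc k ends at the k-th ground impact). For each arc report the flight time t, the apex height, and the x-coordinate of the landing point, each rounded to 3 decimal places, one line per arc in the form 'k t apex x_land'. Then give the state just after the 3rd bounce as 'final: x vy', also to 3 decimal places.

Arc 1: start y=10.580, vy=14.620 → t=3.524, apex=21.267, x_land=34.116, impact vy=-20.624
  bounce: vy ← 0.49·20.624 = 10.106
Arc 2: start y=0.000, vy=10.106 → t=2.021, apex=5.106, x_land=53.681, impact vy=-10.106
  bounce: vy ← 0.49·10.106 = 4.952
Arc 3: start y=0.000, vy=4.952 → t=0.990, apex=1.226, x_land=63.267, impact vy=-4.952
  bounce: vy ← 0.49·4.952 = 2.426

1 3.524 21.267 34.116
2 2.021 5.106 53.681
3 0.990 1.226 63.267
final: 63.267 2.426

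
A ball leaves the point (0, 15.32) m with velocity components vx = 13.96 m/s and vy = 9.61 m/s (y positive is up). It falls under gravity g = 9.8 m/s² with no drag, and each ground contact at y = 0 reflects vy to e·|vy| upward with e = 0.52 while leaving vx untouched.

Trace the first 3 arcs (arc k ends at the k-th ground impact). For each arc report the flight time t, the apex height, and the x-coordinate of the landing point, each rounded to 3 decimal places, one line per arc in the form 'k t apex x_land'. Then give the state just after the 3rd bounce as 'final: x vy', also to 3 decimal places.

Arc 1: start y=15.320, vy=9.610 → t=3.003, apex=20.032, x_land=41.915, impact vy=-19.815
  bounce: vy ← 0.52·19.815 = 10.304
Arc 2: start y=0.000, vy=10.304 → t=2.103, apex=5.417, x_land=71.270, impact vy=-10.304
  bounce: vy ← 0.52·10.304 = 5.358
Arc 3: start y=0.000, vy=5.358 → t=1.093, apex=1.465, x_land=86.535, impact vy=-5.358
  bounce: vy ← 0.52·5.358 = 2.786

1 3.003 20.032 41.915
2 2.103 5.417 71.270
3 1.093 1.465 86.535
final: 86.535 2.786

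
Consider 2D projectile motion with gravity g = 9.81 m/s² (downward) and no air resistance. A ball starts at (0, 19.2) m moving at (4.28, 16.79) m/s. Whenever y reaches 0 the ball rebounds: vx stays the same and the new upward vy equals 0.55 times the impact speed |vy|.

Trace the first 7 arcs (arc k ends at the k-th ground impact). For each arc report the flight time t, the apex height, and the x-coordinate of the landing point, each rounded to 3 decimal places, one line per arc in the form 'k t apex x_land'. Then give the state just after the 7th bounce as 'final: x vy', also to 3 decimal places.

1 4.328 33.568 18.522
2 2.878 10.154 30.838
3 1.583 3.072 37.612
4 0.870 0.929 41.338
5 0.479 0.281 43.387
6 0.263 0.085 44.514
7 0.145 0.026 45.134
final: 45.134 0.391

Arc 1: start y=19.200, vy=16.790 → t=4.328, apex=33.568, x_land=18.522, impact vy=-25.663
  bounce: vy ← 0.55·25.663 = 14.115
Arc 2: start y=0.000, vy=14.115 → t=2.878, apex=10.154, x_land=30.838, impact vy=-14.115
  bounce: vy ← 0.55·14.115 = 7.763
Arc 3: start y=0.000, vy=7.763 → t=1.583, apex=3.072, x_land=37.612, impact vy=-7.763
  bounce: vy ← 0.55·7.763 = 4.270
Arc 4: start y=0.000, vy=4.270 → t=0.870, apex=0.929, x_land=41.338, impact vy=-4.270
  bounce: vy ← 0.55·4.270 = 2.348
Arc 5: start y=0.000, vy=2.348 → t=0.479, apex=0.281, x_land=43.387, impact vy=-2.348
  bounce: vy ← 0.55·2.348 = 1.292
Arc 6: start y=0.000, vy=1.292 → t=0.263, apex=0.085, x_land=44.514, impact vy=-1.292
  bounce: vy ← 0.55·1.292 = 0.710
Arc 7: start y=0.000, vy=0.710 → t=0.145, apex=0.026, x_land=45.134, impact vy=-0.710
  bounce: vy ← 0.55·0.710 = 0.391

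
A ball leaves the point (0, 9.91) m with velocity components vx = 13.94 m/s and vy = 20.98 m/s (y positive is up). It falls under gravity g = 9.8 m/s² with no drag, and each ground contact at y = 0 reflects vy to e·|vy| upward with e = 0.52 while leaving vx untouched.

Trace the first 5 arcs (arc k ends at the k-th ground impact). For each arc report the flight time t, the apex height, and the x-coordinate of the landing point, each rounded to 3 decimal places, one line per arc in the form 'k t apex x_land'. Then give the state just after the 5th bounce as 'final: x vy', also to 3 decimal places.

Arc 1: start y=9.910, vy=20.980 → t=4.711, apex=32.367, x_land=65.671, impact vy=-25.187
  bounce: vy ← 0.52·25.187 = 13.097
Arc 2: start y=0.000, vy=13.097 → t=2.673, apex=8.752, x_land=102.931, impact vy=-13.097
  bounce: vy ← 0.52·13.097 = 6.811
Arc 3: start y=0.000, vy=6.811 → t=1.390, apex=2.367, x_land=122.307, impact vy=-6.811
  bounce: vy ← 0.52·6.811 = 3.542
Arc 4: start y=0.000, vy=3.542 → t=0.723, apex=0.640, x_land=132.382, impact vy=-3.542
  bounce: vy ← 0.52·3.542 = 1.842
Arc 5: start y=0.000, vy=1.842 → t=0.376, apex=0.173, x_land=137.621, impact vy=-1.842
  bounce: vy ← 0.52·1.842 = 0.958

1 4.711 32.367 65.671
2 2.673 8.752 102.931
3 1.390 2.367 122.307
4 0.723 0.640 132.382
5 0.376 0.173 137.621
final: 137.621 0.958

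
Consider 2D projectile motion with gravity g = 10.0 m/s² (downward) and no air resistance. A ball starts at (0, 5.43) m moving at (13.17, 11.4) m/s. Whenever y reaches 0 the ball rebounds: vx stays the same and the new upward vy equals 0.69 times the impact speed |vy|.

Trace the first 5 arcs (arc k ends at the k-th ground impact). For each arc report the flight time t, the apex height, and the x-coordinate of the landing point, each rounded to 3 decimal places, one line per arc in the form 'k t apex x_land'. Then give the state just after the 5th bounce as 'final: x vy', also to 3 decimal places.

1 2.685 11.928 35.355
2 2.131 5.679 63.427
3 1.471 2.704 82.796
4 1.015 1.287 96.161
5 0.700 0.613 105.382
final: 105.382 2.416

Arc 1: start y=5.430, vy=11.400 → t=2.685, apex=11.928, x_land=35.355, impact vy=-15.445
  bounce: vy ← 0.69·15.445 = 10.657
Arc 2: start y=0.000, vy=10.657 → t=2.131, apex=5.679, x_land=63.427, impact vy=-10.657
  bounce: vy ← 0.69·10.657 = 7.354
Arc 3: start y=0.000, vy=7.354 → t=1.471, apex=2.704, x_land=82.796, impact vy=-7.354
  bounce: vy ← 0.69·7.354 = 5.074
Arc 4: start y=0.000, vy=5.074 → t=1.015, apex=1.287, x_land=96.161, impact vy=-5.074
  bounce: vy ← 0.69·5.074 = 3.501
Arc 5: start y=0.000, vy=3.501 → t=0.700, apex=0.613, x_land=105.382, impact vy=-3.501
  bounce: vy ← 0.69·3.501 = 2.416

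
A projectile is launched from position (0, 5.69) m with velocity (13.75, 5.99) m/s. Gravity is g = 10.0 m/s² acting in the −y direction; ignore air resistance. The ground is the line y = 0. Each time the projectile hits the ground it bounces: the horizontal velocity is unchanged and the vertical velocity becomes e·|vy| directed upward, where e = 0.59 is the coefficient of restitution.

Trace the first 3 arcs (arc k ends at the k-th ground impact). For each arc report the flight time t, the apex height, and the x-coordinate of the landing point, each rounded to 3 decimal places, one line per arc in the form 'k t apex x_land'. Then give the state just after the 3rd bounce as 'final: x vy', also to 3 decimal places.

1 1.822 7.484 25.059
2 1.444 2.605 44.909
3 0.852 0.907 56.620
final: 56.620 2.513

Arc 1: start y=5.690, vy=5.990 → t=1.822, apex=7.484, x_land=25.059, impact vy=-12.234
  bounce: vy ← 0.59·12.234 = 7.218
Arc 2: start y=0.000, vy=7.218 → t=1.444, apex=2.605, x_land=44.909, impact vy=-7.218
  bounce: vy ← 0.59·7.218 = 4.259
Arc 3: start y=0.000, vy=4.259 → t=0.852, apex=0.907, x_land=56.620, impact vy=-4.259
  bounce: vy ← 0.59·4.259 = 2.513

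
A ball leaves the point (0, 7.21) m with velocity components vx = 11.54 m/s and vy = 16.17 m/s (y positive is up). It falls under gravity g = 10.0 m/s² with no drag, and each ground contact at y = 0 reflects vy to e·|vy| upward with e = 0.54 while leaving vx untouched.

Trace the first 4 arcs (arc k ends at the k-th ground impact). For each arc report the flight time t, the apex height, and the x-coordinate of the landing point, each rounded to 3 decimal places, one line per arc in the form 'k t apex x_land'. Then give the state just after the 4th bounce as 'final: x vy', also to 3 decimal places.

1 3.631 20.283 41.903
2 2.175 5.915 67.006
3 1.175 1.725 80.561
4 0.634 0.503 87.881
final: 87.881 1.713

Arc 1: start y=7.210, vy=16.170 → t=3.631, apex=20.283, x_land=41.903, impact vy=-20.141
  bounce: vy ← 0.54·20.141 = 10.876
Arc 2: start y=0.000, vy=10.876 → t=2.175, apex=5.915, x_land=67.006, impact vy=-10.876
  bounce: vy ← 0.54·10.876 = 5.873
Arc 3: start y=0.000, vy=5.873 → t=1.175, apex=1.725, x_land=80.561, impact vy=-5.873
  bounce: vy ← 0.54·5.873 = 3.172
Arc 4: start y=0.000, vy=3.172 → t=0.634, apex=0.503, x_land=87.881, impact vy=-3.172
  bounce: vy ← 0.54·3.172 = 1.713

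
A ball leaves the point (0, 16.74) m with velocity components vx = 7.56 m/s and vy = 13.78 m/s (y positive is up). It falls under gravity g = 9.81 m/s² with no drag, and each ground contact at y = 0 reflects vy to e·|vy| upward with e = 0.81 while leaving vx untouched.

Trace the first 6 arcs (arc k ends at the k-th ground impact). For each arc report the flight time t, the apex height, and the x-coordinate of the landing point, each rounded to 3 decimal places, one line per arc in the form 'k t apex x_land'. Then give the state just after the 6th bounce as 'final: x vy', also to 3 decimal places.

Arc 1: start y=16.740, vy=13.780 → t=3.725, apex=26.418, x_land=28.165, impact vy=-22.767
  bounce: vy ← 0.81·22.767 = 18.441
Arc 2: start y=0.000, vy=18.441 → t=3.760, apex=17.333, x_land=56.587, impact vy=-18.441
  bounce: vy ← 0.81·18.441 = 14.937
Arc 3: start y=0.000, vy=14.937 → t=3.045, apex=11.372, x_land=79.610, impact vy=-14.937
  bounce: vy ← 0.81·14.937 = 12.099
Arc 4: start y=0.000, vy=12.099 → t=2.467, apex=7.461, x_land=98.258, impact vy=-12.099
  bounce: vy ← 0.81·12.099 = 9.800
Arc 5: start y=0.000, vy=9.800 → t=1.998, apex=4.895, x_land=113.364, impact vy=-9.800
  bounce: vy ← 0.81·9.800 = 7.938
Arc 6: start y=0.000, vy=7.938 → t=1.618, apex=3.212, x_land=125.599, impact vy=-7.938
  bounce: vy ← 0.81·7.938 = 6.430

1 3.725 26.418 28.165
2 3.760 17.333 56.587
3 3.045 11.372 79.610
4 2.467 7.461 98.258
5 1.998 4.895 113.364
6 1.618 3.212 125.599
final: 125.599 6.430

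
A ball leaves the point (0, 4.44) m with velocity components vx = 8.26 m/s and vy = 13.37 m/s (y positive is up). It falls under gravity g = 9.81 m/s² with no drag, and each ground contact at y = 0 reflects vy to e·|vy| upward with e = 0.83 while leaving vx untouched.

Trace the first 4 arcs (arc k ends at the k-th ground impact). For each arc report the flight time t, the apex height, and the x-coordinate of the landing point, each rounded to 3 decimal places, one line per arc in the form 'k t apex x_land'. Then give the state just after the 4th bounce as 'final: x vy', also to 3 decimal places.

1 3.025 13.551 24.987
2 2.759 9.335 47.777
3 2.290 6.431 66.693
4 1.901 4.430 82.394
final: 82.394 7.738

Arc 1: start y=4.440, vy=13.370 → t=3.025, apex=13.551, x_land=24.987, impact vy=-16.306
  bounce: vy ← 0.83·16.306 = 13.534
Arc 2: start y=0.000, vy=13.534 → t=2.759, apex=9.335, x_land=47.777, impact vy=-13.534
  bounce: vy ← 0.83·13.534 = 11.233
Arc 3: start y=0.000, vy=11.233 → t=2.290, apex=6.431, x_land=66.693, impact vy=-11.233
  bounce: vy ← 0.83·11.233 = 9.323
Arc 4: start y=0.000, vy=9.323 → t=1.901, apex=4.430, x_land=82.394, impact vy=-9.323
  bounce: vy ← 0.83·9.323 = 7.738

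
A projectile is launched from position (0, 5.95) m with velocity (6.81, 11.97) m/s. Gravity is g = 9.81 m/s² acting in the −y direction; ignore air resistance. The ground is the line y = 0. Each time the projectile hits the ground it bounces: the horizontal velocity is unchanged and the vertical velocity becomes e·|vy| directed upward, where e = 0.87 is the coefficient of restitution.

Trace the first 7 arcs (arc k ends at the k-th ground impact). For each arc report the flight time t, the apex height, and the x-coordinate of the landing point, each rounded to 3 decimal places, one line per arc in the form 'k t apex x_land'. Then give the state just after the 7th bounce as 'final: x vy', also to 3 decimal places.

Arc 1: start y=5.950, vy=11.970 → t=2.864, apex=13.253, x_land=19.503, impact vy=-16.125
  bounce: vy ← 0.87·16.125 = 14.029
Arc 2: start y=0.000, vy=14.029 → t=2.860, apex=10.031, x_land=38.981, impact vy=-14.029
  bounce: vy ← 0.87·14.029 = 12.205
Arc 3: start y=0.000, vy=12.205 → t=2.488, apex=7.592, x_land=55.926, impact vy=-12.205
  bounce: vy ← 0.87·12.205 = 10.618
Arc 4: start y=0.000, vy=10.618 → t=2.165, apex=5.747, x_land=70.668, impact vy=-10.618
  bounce: vy ← 0.87·10.618 = 9.238
Arc 5: start y=0.000, vy=9.238 → t=1.883, apex=4.350, x_land=83.494, impact vy=-9.238
  bounce: vy ← 0.87·9.238 = 8.037
Arc 6: start y=0.000, vy=8.037 → t=1.639, apex=3.292, x_land=94.653, impact vy=-8.037
  bounce: vy ← 0.87·8.037 = 6.992
Arc 7: start y=0.000, vy=6.992 → t=1.426, apex=2.492, x_land=104.361, impact vy=-6.992
  bounce: vy ← 0.87·6.992 = 6.083

1 2.864 13.253 19.503
2 2.860 10.031 38.981
3 2.488 7.592 55.926
4 2.165 5.747 70.668
5 1.883 4.350 83.494
6 1.639 3.292 94.653
7 1.426 2.492 104.361
final: 104.361 6.083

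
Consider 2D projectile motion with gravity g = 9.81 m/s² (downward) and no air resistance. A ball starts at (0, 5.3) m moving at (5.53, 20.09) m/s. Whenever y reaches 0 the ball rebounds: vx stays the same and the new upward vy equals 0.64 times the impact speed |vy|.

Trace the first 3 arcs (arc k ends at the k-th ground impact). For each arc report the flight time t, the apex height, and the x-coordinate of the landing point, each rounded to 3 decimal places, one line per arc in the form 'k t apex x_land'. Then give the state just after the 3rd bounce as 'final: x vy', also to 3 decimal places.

1 4.345 25.871 24.025
2 2.940 10.597 40.282
3 1.881 4.340 50.686
final: 50.686 5.906

Arc 1: start y=5.300, vy=20.090 → t=4.345, apex=25.871, x_land=24.025, impact vy=-22.530
  bounce: vy ← 0.64·22.530 = 14.419
Arc 2: start y=0.000, vy=14.419 → t=2.940, apex=10.597, x_land=40.282, impact vy=-14.419
  bounce: vy ← 0.64·14.419 = 9.228
Arc 3: start y=0.000, vy=9.228 → t=1.881, apex=4.340, x_land=50.686, impact vy=-9.228
  bounce: vy ← 0.64·9.228 = 5.906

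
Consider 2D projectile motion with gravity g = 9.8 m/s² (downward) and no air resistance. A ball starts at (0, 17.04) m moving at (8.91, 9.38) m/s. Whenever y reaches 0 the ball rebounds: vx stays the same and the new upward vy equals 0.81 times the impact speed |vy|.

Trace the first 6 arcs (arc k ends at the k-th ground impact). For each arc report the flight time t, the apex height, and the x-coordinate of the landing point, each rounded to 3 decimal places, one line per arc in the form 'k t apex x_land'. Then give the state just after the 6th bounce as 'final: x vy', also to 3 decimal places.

Arc 1: start y=17.040, vy=9.380 → t=3.053, apex=21.529, x_land=27.204, impact vy=-20.542
  bounce: vy ← 0.81·20.542 = 16.639
Arc 2: start y=0.000, vy=16.639 → t=3.396, apex=14.125, x_land=57.460, impact vy=-16.639
  bounce: vy ← 0.81·16.639 = 13.478
Arc 3: start y=0.000, vy=13.478 → t=2.751, apex=9.268, x_land=81.967, impact vy=-13.478
  bounce: vy ← 0.81·13.478 = 10.917
Arc 4: start y=0.000, vy=10.917 → t=2.228, apex=6.080, x_land=101.818, impact vy=-10.917
  bounce: vy ← 0.81·10.917 = 8.843
Arc 5: start y=0.000, vy=8.843 → t=1.805, apex=3.989, x_land=117.897, impact vy=-8.843
  bounce: vy ← 0.81·8.843 = 7.163
Arc 6: start y=0.000, vy=7.163 → t=1.462, apex=2.617, x_land=130.921, impact vy=-7.163
  bounce: vy ← 0.81·7.163 = 5.802

1 3.053 21.529 27.204
2 3.396 14.125 57.460
3 2.751 9.268 81.967
4 2.228 6.080 101.818
5 1.805 3.989 117.897
6 1.462 2.617 130.921
final: 130.921 5.802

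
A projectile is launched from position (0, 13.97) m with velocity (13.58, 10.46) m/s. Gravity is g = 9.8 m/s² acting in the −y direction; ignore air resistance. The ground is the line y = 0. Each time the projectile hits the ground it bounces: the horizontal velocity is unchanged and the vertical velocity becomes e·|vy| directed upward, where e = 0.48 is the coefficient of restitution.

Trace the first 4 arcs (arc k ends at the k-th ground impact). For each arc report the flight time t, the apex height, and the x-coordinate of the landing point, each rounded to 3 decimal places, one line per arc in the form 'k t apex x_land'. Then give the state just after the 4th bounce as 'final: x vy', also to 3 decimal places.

Arc 1: start y=13.970, vy=10.460 → t=3.065, apex=19.552, x_land=41.621, impact vy=-19.576
  bounce: vy ← 0.48·19.576 = 9.397
Arc 2: start y=0.000, vy=9.397 → t=1.918, apex=4.505, x_land=67.663, impact vy=-9.397
  bounce: vy ← 0.48·9.397 = 4.510
Arc 3: start y=0.000, vy=4.510 → t=0.920, apex=1.038, x_land=80.163, impact vy=-4.510
  bounce: vy ← 0.48·4.510 = 2.165
Arc 4: start y=0.000, vy=2.165 → t=0.442, apex=0.239, x_land=86.163, impact vy=-2.165
  bounce: vy ← 0.48·2.165 = 1.039

1 3.065 19.552 41.621
2 1.918 4.505 67.663
3 0.920 1.038 80.163
4 0.442 0.239 86.163
final: 86.163 1.039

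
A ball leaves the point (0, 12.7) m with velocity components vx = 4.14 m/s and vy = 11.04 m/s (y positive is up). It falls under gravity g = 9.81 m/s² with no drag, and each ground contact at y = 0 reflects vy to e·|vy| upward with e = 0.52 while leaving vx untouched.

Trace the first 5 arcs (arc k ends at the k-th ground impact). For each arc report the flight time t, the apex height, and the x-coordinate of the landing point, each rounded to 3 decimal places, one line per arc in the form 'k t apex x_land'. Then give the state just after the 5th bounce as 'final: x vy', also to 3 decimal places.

1 3.089 18.912 12.788
2 2.042 5.114 21.243
3 1.062 1.383 25.639
4 0.552 0.374 27.925
5 0.287 0.101 29.114
final: 29.114 0.732

Arc 1: start y=12.700, vy=11.040 → t=3.089, apex=18.912, x_land=12.788, impact vy=-19.263
  bounce: vy ← 0.52·19.263 = 10.017
Arc 2: start y=0.000, vy=10.017 → t=2.042, apex=5.114, x_land=21.243, impact vy=-10.017
  bounce: vy ← 0.52·10.017 = 5.209
Arc 3: start y=0.000, vy=5.209 → t=1.062, apex=1.383, x_land=25.639, impact vy=-5.209
  bounce: vy ← 0.52·5.209 = 2.709
Arc 4: start y=0.000, vy=2.709 → t=0.552, apex=0.374, x_land=27.925, impact vy=-2.709
  bounce: vy ← 0.52·2.709 = 1.408
Arc 5: start y=0.000, vy=1.408 → t=0.287, apex=0.101, x_land=29.114, impact vy=-1.408
  bounce: vy ← 0.52·1.408 = 0.732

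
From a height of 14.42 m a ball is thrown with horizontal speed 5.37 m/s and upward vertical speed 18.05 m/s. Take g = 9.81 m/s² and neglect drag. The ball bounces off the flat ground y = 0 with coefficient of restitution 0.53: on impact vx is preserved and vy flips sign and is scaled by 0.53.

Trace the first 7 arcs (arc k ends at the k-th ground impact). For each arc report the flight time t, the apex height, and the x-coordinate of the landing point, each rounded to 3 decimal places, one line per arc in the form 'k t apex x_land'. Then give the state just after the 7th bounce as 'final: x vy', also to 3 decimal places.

1 4.355 31.026 23.386
2 2.666 8.715 37.702
3 1.413 2.448 45.290
4 0.749 0.688 49.311
5 0.397 0.193 51.442
6 0.210 0.054 52.572
7 0.111 0.015 53.171
final: 53.171 0.290

Arc 1: start y=14.420, vy=18.050 → t=4.355, apex=31.026, x_land=23.386, impact vy=-24.672
  bounce: vy ← 0.53·24.672 = 13.076
Arc 2: start y=0.000, vy=13.076 → t=2.666, apex=8.715, x_land=37.702, impact vy=-13.076
  bounce: vy ← 0.53·13.076 = 6.930
Arc 3: start y=0.000, vy=6.930 → t=1.413, apex=2.448, x_land=45.290, impact vy=-6.930
  bounce: vy ← 0.53·6.930 = 3.673
Arc 4: start y=0.000, vy=3.673 → t=0.749, apex=0.688, x_land=49.311, impact vy=-3.673
  bounce: vy ← 0.53·3.673 = 1.947
Arc 5: start y=0.000, vy=1.947 → t=0.397, apex=0.193, x_land=51.442, impact vy=-1.947
  bounce: vy ← 0.53·1.947 = 1.032
Arc 6: start y=0.000, vy=1.032 → t=0.210, apex=0.054, x_land=52.572, impact vy=-1.032
  bounce: vy ← 0.53·1.032 = 0.547
Arc 7: start y=0.000, vy=0.547 → t=0.111, apex=0.015, x_land=53.171, impact vy=-0.547
  bounce: vy ← 0.53·0.547 = 0.290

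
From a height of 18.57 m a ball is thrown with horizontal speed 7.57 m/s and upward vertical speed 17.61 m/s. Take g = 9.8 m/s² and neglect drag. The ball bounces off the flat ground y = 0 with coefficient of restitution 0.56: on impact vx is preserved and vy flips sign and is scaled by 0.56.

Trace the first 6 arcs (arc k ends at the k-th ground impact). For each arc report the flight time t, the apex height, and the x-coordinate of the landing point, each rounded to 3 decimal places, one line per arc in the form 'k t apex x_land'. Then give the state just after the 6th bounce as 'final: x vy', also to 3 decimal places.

1 4.446 34.392 33.658
2 2.967 10.785 56.120
3 1.662 3.382 68.698
4 0.931 1.061 75.742
5 0.521 0.333 79.687
6 0.292 0.104 81.896
final: 81.896 0.801

Arc 1: start y=18.570, vy=17.610 → t=4.446, apex=34.392, x_land=33.658, impact vy=-25.963
  bounce: vy ← 0.56·25.963 = 14.539
Arc 2: start y=0.000, vy=14.539 → t=2.967, apex=10.785, x_land=56.120, impact vy=-14.539
  bounce: vy ← 0.56·14.539 = 8.142
Arc 3: start y=0.000, vy=8.142 → t=1.662, apex=3.382, x_land=68.698, impact vy=-8.142
  bounce: vy ← 0.56·8.142 = 4.560
Arc 4: start y=0.000, vy=4.560 → t=0.931, apex=1.061, x_land=75.742, impact vy=-4.560
  bounce: vy ← 0.56·4.560 = 2.553
Arc 5: start y=0.000, vy=2.553 → t=0.521, apex=0.333, x_land=79.687, impact vy=-2.553
  bounce: vy ← 0.56·2.553 = 1.430
Arc 6: start y=0.000, vy=1.430 → t=0.292, apex=0.104, x_land=81.896, impact vy=-1.430
  bounce: vy ← 0.56·1.430 = 0.801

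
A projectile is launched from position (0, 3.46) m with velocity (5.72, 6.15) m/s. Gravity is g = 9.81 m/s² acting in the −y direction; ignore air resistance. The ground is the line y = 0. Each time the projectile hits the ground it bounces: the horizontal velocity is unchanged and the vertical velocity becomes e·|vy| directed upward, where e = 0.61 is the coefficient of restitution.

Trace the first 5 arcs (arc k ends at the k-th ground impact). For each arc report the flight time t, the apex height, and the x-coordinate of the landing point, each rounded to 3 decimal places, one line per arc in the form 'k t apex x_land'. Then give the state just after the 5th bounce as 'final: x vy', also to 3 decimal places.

1 1.675 5.388 9.581
2 1.279 2.005 16.895
3 0.780 0.746 21.356
4 0.476 0.278 24.077
5 0.290 0.103 25.737
final: 25.737 0.868

Arc 1: start y=3.460, vy=6.150 → t=1.675, apex=5.388, x_land=9.581, impact vy=-10.281
  bounce: vy ← 0.61·10.281 = 6.272
Arc 2: start y=0.000, vy=6.272 → t=1.279, apex=2.005, x_land=16.895, impact vy=-6.272
  bounce: vy ← 0.61·6.272 = 3.826
Arc 3: start y=0.000, vy=3.826 → t=0.780, apex=0.746, x_land=21.356, impact vy=-3.826
  bounce: vy ← 0.61·3.826 = 2.334
Arc 4: start y=0.000, vy=2.334 → t=0.476, apex=0.278, x_land=24.077, impact vy=-2.334
  bounce: vy ← 0.61·2.334 = 1.424
Arc 5: start y=0.000, vy=1.424 → t=0.290, apex=0.103, x_land=25.737, impact vy=-1.424
  bounce: vy ← 0.61·1.424 = 0.868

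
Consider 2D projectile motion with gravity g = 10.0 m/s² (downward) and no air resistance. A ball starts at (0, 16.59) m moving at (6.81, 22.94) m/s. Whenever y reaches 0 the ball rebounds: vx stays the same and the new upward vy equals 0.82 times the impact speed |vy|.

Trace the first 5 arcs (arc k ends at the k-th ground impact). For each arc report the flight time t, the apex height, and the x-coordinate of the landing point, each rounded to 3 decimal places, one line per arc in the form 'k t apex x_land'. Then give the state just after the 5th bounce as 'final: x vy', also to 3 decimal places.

Arc 1: start y=16.590, vy=22.940 → t=5.223, apex=42.902, x_land=35.570, impact vy=-29.292
  bounce: vy ← 0.82·29.292 = 24.020
Arc 2: start y=0.000, vy=24.020 → t=4.804, apex=28.847, x_land=68.285, impact vy=-24.020
  bounce: vy ← 0.82·24.020 = 19.696
Arc 3: start y=0.000, vy=19.696 → t=3.939, apex=19.397, x_land=95.111, impact vy=-19.696
  bounce: vy ← 0.82·19.696 = 16.151
Arc 4: start y=0.000, vy=16.151 → t=3.230, apex=13.043, x_land=117.109, impact vy=-16.151
  bounce: vy ← 0.82·16.151 = 13.244
Arc 5: start y=0.000, vy=13.244 → t=2.649, apex=8.770, x_land=135.147, impact vy=-13.244
  bounce: vy ← 0.82·13.244 = 10.860

1 5.223 42.902 35.570
2 4.804 28.847 68.285
3 3.939 19.397 95.111
4 3.230 13.043 117.109
5 2.649 8.770 135.147
final: 135.147 10.860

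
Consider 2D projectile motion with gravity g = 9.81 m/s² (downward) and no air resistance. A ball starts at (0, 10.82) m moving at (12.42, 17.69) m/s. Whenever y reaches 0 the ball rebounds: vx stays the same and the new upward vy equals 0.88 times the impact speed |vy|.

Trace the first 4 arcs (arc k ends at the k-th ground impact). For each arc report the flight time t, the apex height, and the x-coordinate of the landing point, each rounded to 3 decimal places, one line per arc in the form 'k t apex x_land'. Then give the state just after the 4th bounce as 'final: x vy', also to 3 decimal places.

Arc 1: start y=10.820, vy=17.690 → t=4.139, apex=26.770, x_land=51.412, impact vy=-22.918
  bounce: vy ← 0.88·22.918 = 20.168
Arc 2: start y=0.000, vy=20.168 → t=4.112, apex=20.731, x_land=102.478, impact vy=-20.168
  bounce: vy ← 0.88·20.168 = 17.748
Arc 3: start y=0.000, vy=17.748 → t=3.618, apex=16.054, x_land=147.417, impact vy=-17.748
  bounce: vy ← 0.88·17.748 = 15.618
Arc 4: start y=0.000, vy=15.618 → t=3.184, apex=12.432, x_land=186.963, impact vy=-15.618
  bounce: vy ← 0.88·15.618 = 13.744

1 4.139 26.770 51.412
2 4.112 20.731 102.478
3 3.618 16.054 147.417
4 3.184 12.432 186.963
final: 186.963 13.744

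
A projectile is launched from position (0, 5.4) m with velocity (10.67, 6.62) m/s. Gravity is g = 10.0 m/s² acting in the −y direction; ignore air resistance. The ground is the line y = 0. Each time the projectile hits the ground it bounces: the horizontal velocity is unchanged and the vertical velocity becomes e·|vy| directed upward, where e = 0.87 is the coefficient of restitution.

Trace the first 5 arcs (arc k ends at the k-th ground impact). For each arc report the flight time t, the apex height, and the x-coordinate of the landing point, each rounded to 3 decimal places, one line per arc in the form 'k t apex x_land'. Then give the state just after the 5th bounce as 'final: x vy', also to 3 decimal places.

1 1.894 7.591 20.211
2 2.144 5.746 43.087
3 1.865 4.349 62.989
4 1.623 3.292 80.304
5 1.412 2.492 95.368
final: 95.368 6.141

Arc 1: start y=5.400, vy=6.620 → t=1.894, apex=7.591, x_land=20.211, impact vy=-12.322
  bounce: vy ← 0.87·12.322 = 10.720
Arc 2: start y=0.000, vy=10.720 → t=2.144, apex=5.746, x_land=43.087, impact vy=-10.720
  bounce: vy ← 0.87·10.720 = 9.326
Arc 3: start y=0.000, vy=9.326 → t=1.865, apex=4.349, x_land=62.989, impact vy=-9.326
  bounce: vy ← 0.87·9.326 = 8.114
Arc 4: start y=0.000, vy=8.114 → t=1.623, apex=3.292, x_land=80.304, impact vy=-8.114
  bounce: vy ← 0.87·8.114 = 7.059
Arc 5: start y=0.000, vy=7.059 → t=1.412, apex=2.492, x_land=95.368, impact vy=-7.059
  bounce: vy ← 0.87·7.059 = 6.141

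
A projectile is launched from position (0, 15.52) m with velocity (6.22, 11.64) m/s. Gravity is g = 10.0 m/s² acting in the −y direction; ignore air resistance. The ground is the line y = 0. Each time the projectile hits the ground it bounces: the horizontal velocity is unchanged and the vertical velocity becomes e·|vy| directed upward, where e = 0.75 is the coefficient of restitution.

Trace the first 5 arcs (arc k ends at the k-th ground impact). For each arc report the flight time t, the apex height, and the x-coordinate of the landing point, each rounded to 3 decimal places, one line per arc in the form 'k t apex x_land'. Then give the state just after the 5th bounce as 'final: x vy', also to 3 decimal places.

1 3.276 22.294 20.374
2 3.167 12.541 40.076
3 2.376 7.054 54.852
4 1.782 3.968 65.934
5 1.336 2.232 74.245
final: 74.245 5.011

Arc 1: start y=15.520, vy=11.640 → t=3.276, apex=22.294, x_land=20.374, impact vy=-21.116
  bounce: vy ← 0.75·21.116 = 15.837
Arc 2: start y=0.000, vy=15.837 → t=3.167, apex=12.541, x_land=40.076, impact vy=-15.837
  bounce: vy ← 0.75·15.837 = 11.878
Arc 3: start y=0.000, vy=11.878 → t=2.376, apex=7.054, x_land=54.852, impact vy=-11.878
  bounce: vy ← 0.75·11.878 = 8.908
Arc 4: start y=0.000, vy=8.908 → t=1.782, apex=3.968, x_land=65.934, impact vy=-8.908
  bounce: vy ← 0.75·8.908 = 6.681
Arc 5: start y=0.000, vy=6.681 → t=1.336, apex=2.232, x_land=74.245, impact vy=-6.681
  bounce: vy ← 0.75·6.681 = 5.011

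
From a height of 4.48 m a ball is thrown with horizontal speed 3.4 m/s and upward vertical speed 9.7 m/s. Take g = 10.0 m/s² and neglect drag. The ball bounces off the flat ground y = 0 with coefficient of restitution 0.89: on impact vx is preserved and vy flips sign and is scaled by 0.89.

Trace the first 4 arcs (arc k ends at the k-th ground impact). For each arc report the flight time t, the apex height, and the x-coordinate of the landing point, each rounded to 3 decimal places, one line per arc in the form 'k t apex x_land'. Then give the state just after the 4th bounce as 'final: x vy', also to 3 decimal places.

Arc 1: start y=4.480, vy=9.700 → t=2.325, apex=9.184, x_land=7.906, impact vy=-13.553
  bounce: vy ← 0.89·13.553 = 12.062
Arc 2: start y=0.000, vy=12.062 → t=2.412, apex=7.275, x_land=16.109, impact vy=-12.062
  bounce: vy ← 0.89·12.062 = 10.736
Arc 3: start y=0.000, vy=10.736 → t=2.147, apex=5.763, x_land=23.409, impact vy=-10.736
  bounce: vy ← 0.89·10.736 = 9.555
Arc 4: start y=0.000, vy=9.555 → t=1.911, apex=4.565, x_land=29.906, impact vy=-9.555
  bounce: vy ← 0.89·9.555 = 8.504

1 2.325 9.184 7.906
2 2.412 7.275 16.109
3 2.147 5.763 23.409
4 1.911 4.565 29.906
final: 29.906 8.504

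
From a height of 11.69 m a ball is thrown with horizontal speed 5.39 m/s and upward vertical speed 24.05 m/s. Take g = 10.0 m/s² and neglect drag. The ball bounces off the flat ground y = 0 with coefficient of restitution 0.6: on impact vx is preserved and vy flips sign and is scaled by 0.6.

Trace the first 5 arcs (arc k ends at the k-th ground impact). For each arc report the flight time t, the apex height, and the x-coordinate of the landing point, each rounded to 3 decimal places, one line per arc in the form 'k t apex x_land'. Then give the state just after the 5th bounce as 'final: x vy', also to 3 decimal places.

Arc 1: start y=11.690, vy=24.050 → t=5.255, apex=40.610, x_land=28.324, impact vy=-28.499
  bounce: vy ← 0.6·28.499 = 17.099
Arc 2: start y=0.000, vy=17.099 → t=3.420, apex=14.620, x_land=46.757, impact vy=-17.099
  bounce: vy ← 0.6·17.099 = 10.260
Arc 3: start y=0.000, vy=10.260 → t=2.052, apex=5.263, x_land=57.817, impact vy=-10.260
  bounce: vy ← 0.6·10.260 = 6.156
Arc 4: start y=0.000, vy=6.156 → t=1.231, apex=1.895, x_land=64.453, impact vy=-6.156
  bounce: vy ← 0.6·6.156 = 3.693
Arc 5: start y=0.000, vy=3.693 → t=0.739, apex=0.682, x_land=68.435, impact vy=-3.693
  bounce: vy ← 0.6·3.693 = 2.216

1 5.255 40.610 28.324
2 3.420 14.620 46.757
3 2.052 5.263 57.817
4 1.231 1.895 64.453
5 0.739 0.682 68.435
final: 68.435 2.216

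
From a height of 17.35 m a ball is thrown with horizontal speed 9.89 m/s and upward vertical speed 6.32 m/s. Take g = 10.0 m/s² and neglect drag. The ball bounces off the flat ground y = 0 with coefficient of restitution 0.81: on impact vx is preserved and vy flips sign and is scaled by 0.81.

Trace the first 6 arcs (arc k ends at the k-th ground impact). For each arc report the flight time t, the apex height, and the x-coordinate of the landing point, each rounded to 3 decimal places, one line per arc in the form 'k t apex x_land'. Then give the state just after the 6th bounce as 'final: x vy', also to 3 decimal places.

1 2.599 19.347 25.705
2 3.187 12.694 57.221
3 2.581 8.328 82.749
4 2.091 5.464 103.427
5 1.694 3.585 120.176
6 1.372 2.352 133.743
final: 133.743 5.556

Arc 1: start y=17.350, vy=6.320 → t=2.599, apex=19.347, x_land=25.705, impact vy=-19.671
  bounce: vy ← 0.81·19.671 = 15.933
Arc 2: start y=0.000, vy=15.933 → t=3.187, apex=12.694, x_land=57.221, impact vy=-15.933
  bounce: vy ← 0.81·15.933 = 12.906
Arc 3: start y=0.000, vy=12.906 → t=2.581, apex=8.328, x_land=82.749, impact vy=-12.906
  bounce: vy ← 0.81·12.906 = 10.454
Arc 4: start y=0.000, vy=10.454 → t=2.091, apex=5.464, x_land=103.427, impact vy=-10.454
  bounce: vy ← 0.81·10.454 = 8.468
Arc 5: start y=0.000, vy=8.468 → t=1.694, apex=3.585, x_land=120.176, impact vy=-8.468
  bounce: vy ← 0.81·8.468 = 6.859
Arc 6: start y=0.000, vy=6.859 → t=1.372, apex=2.352, x_land=133.743, impact vy=-6.859
  bounce: vy ← 0.81·6.859 = 5.556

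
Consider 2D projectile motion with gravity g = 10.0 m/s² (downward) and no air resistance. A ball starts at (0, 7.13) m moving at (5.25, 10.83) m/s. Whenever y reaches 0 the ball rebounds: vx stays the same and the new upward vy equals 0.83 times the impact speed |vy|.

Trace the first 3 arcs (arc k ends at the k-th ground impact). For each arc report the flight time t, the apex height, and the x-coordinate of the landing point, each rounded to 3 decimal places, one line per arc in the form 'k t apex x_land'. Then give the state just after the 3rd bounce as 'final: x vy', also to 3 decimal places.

Arc 1: start y=7.130, vy=10.830 → t=2.695, apex=12.994, x_land=14.149, impact vy=-16.121
  bounce: vy ← 0.83·16.121 = 13.380
Arc 2: start y=0.000, vy=13.380 → t=2.676, apex=8.952, x_land=28.199, impact vy=-13.380
  bounce: vy ← 0.83·13.380 = 11.106
Arc 3: start y=0.000, vy=11.106 → t=2.221, apex=6.167, x_land=39.860, impact vy=-11.106
  bounce: vy ← 0.83·11.106 = 9.218

1 2.695 12.994 14.149
2 2.676 8.952 28.199
3 2.221 6.167 39.860
final: 39.860 9.218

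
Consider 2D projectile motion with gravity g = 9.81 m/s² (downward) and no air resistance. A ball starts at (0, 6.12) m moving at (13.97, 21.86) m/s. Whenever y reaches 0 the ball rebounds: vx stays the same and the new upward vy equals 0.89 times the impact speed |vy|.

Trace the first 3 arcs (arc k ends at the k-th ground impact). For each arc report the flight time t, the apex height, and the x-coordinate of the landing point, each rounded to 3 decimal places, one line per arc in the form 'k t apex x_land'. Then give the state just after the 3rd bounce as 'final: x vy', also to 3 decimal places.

Arc 1: start y=6.120, vy=21.860 → t=4.721, apex=30.476, x_land=65.952, impact vy=-24.453
  bounce: vy ← 0.89·24.453 = 21.763
Arc 2: start y=0.000, vy=21.763 → t=4.437, apex=24.140, x_land=127.935, impact vy=-21.763
  bounce: vy ← 0.89·21.763 = 19.369
Arc 3: start y=0.000, vy=19.369 → t=3.949, apex=19.121, x_land=183.100, impact vy=-19.369
  bounce: vy ← 0.89·19.369 = 17.238

1 4.721 30.476 65.952
2 4.437 24.140 127.935
3 3.949 19.121 183.100
final: 183.100 17.238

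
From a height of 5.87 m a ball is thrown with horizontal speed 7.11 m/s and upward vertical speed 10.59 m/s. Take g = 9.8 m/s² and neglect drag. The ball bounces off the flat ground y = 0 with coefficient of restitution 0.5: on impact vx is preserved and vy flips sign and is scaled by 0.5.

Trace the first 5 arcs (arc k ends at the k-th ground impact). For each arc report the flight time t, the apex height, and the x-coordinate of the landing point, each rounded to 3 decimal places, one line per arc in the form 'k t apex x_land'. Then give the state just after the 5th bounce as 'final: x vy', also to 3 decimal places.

1 2.619 11.592 18.619
2 1.538 2.898 29.555
3 0.769 0.724 35.022
4 0.385 0.181 37.756
5 0.192 0.045 39.123
final: 39.123 0.471

Arc 1: start y=5.870, vy=10.590 → t=2.619, apex=11.592, x_land=18.619, impact vy=-15.073
  bounce: vy ← 0.5·15.073 = 7.537
Arc 2: start y=0.000, vy=7.537 → t=1.538, apex=2.898, x_land=29.555, impact vy=-7.537
  bounce: vy ← 0.5·7.537 = 3.768
Arc 3: start y=0.000, vy=3.768 → t=0.769, apex=0.724, x_land=35.022, impact vy=-3.768
  bounce: vy ← 0.5·3.768 = 1.884
Arc 4: start y=0.000, vy=1.884 → t=0.385, apex=0.181, x_land=37.756, impact vy=-1.884
  bounce: vy ← 0.5·1.884 = 0.942
Arc 5: start y=0.000, vy=0.942 → t=0.192, apex=0.045, x_land=39.123, impact vy=-0.942
  bounce: vy ← 0.5·0.942 = 0.471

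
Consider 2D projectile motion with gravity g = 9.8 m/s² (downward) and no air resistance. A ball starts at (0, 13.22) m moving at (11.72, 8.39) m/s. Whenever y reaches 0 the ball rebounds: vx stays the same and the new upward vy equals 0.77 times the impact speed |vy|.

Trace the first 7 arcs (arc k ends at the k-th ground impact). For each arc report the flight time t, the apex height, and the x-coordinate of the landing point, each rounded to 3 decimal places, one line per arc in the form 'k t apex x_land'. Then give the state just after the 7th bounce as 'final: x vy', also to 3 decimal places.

Arc 1: start y=13.220, vy=8.390 → t=2.708, apex=16.811, x_land=31.742, impact vy=-18.152
  bounce: vy ← 0.77·18.152 = 13.977
Arc 2: start y=0.000, vy=13.977 → t=2.852, apex=9.967, x_land=65.174, impact vy=-13.977
  bounce: vy ← 0.77·13.977 = 10.762
Arc 3: start y=0.000, vy=10.762 → t=2.196, apex=5.910, x_land=90.916, impact vy=-10.762
  bounce: vy ← 0.77·10.762 = 8.287
Arc 4: start y=0.000, vy=8.287 → t=1.691, apex=3.504, x_land=110.737, impact vy=-8.287
  bounce: vy ← 0.77·8.287 = 6.381
Arc 5: start y=0.000, vy=6.381 → t=1.302, apex=2.077, x_land=126.000, impact vy=-6.381
  bounce: vy ← 0.77·6.381 = 4.913
Arc 6: start y=0.000, vy=4.913 → t=1.003, apex=1.232, x_land=137.752, impact vy=-4.913
  bounce: vy ← 0.77·4.913 = 3.783
Arc 7: start y=0.000, vy=3.783 → t=0.772, apex=0.730, x_land=146.801, impact vy=-3.783
  bounce: vy ← 0.77·3.783 = 2.913

1 2.708 16.811 31.742
2 2.852 9.967 65.174
3 2.196 5.910 90.916
4 1.691 3.504 110.737
5 1.302 2.077 126.000
6 1.003 1.232 137.752
7 0.772 0.730 146.801
final: 146.801 2.913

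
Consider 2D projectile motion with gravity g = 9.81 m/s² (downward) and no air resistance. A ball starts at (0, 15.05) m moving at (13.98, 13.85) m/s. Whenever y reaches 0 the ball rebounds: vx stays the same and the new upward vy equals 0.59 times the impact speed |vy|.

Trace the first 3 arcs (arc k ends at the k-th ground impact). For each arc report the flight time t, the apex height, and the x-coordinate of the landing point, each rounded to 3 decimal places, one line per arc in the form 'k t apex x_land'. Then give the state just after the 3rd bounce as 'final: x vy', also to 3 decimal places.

1 3.662 24.827 51.189
2 2.655 8.642 88.303
3 1.566 3.008 110.200
final: 110.200 4.533

Arc 1: start y=15.050, vy=13.850 → t=3.662, apex=24.827, x_land=51.189, impact vy=-22.070
  bounce: vy ← 0.59·22.070 = 13.022
Arc 2: start y=0.000, vy=13.022 → t=2.655, apex=8.642, x_land=88.303, impact vy=-13.022
  bounce: vy ← 0.59·13.022 = 7.683
Arc 3: start y=0.000, vy=7.683 → t=1.566, apex=3.008, x_land=110.200, impact vy=-7.683
  bounce: vy ← 0.59·7.683 = 4.533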